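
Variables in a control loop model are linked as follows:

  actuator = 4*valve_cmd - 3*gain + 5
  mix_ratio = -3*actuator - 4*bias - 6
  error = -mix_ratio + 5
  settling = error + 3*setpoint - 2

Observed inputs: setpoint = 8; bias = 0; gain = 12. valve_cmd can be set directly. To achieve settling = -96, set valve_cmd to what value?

Substituting into the actuator equation gives actuator = 4*valve_cmd - 31.
mix_ratio becomes -12*valve_cmd + 87.
Substituting into the error equation gives error = 12*valve_cmd - 82.
This gives settling = 12*valve_cmd - 60.
Solve 12*valve_cmd - 60 = -96: valve_cmd = (-96 + 60) / 12 = -3.

valve_cmd = -3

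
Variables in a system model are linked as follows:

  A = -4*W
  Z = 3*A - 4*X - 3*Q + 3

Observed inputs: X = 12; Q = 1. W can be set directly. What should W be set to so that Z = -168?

W = 10

Substituting into the Z equation gives Z = -12*W - 48.
Solve -12*W - 48 = -168: W = (-168 + 48) / -12 = 10.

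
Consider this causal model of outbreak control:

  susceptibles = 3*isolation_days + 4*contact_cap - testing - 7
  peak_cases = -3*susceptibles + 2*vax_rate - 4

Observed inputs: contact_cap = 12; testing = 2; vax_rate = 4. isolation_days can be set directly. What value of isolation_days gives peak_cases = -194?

isolation_days = 9

Substituting into the susceptibles equation gives susceptibles = 3*isolation_days + 39.
Substituting into the peak_cases equation gives peak_cases = -9*isolation_days - 113.
Solve -9*isolation_days - 113 = -194: isolation_days = (-194 + 113) / -9 = 9.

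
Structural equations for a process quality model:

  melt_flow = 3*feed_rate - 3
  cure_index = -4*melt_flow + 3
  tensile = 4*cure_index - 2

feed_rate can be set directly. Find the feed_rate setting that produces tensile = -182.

Substituting into the cure_index equation gives cure_index = -12*feed_rate + 15.
Substituting into the tensile equation gives tensile = -48*feed_rate + 58.
Solve -48*feed_rate + 58 = -182: feed_rate = (-182 - 58) / -48 = 5.

feed_rate = 5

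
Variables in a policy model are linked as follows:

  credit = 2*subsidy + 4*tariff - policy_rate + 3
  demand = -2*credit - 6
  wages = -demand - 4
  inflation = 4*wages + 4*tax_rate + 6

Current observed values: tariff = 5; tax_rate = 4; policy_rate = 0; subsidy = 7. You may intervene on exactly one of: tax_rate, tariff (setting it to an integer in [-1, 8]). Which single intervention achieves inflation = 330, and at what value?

set tax_rate = 5

Intervening on tax_rate: with other inputs at their observed values, inflation = 4*tax_rate + 310. Solving for 330 gives tax_rate = 5, within [-1, 8].
Intervening on tariff: inflation = 32*tariff + 166. Reaching 330 requires tariff = 41/8, not an integer.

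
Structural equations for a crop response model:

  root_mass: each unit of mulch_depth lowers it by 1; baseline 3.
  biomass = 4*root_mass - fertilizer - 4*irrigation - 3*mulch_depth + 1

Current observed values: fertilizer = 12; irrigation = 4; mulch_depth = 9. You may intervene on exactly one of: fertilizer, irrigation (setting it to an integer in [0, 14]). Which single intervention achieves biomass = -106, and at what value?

Intervening on fertilizer: biomass = -fertilizer - 66. Reaching -106 requires fertilizer = 40, outside [0, 14].
Intervening on irrigation: with other inputs at their observed values, biomass = -4*irrigation - 62. Solving for -106 gives irrigation = 11, within [0, 14].

set irrigation = 11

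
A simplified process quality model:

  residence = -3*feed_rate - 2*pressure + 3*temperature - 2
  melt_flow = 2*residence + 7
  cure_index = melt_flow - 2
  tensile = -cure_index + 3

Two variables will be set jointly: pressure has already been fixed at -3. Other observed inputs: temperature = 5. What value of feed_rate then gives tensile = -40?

feed_rate = 0

With pressure held at -3:
Substituting into the residence equation gives residence = -3*feed_rate + 19.
Substituting into the melt_flow equation gives melt_flow = -6*feed_rate + 45.
This gives cure_index = -6*feed_rate + 43.
This gives tensile = 6*feed_rate - 40.
Solve 6*feed_rate - 40 = -40: feed_rate = (-40 + 40) / 6 = 0.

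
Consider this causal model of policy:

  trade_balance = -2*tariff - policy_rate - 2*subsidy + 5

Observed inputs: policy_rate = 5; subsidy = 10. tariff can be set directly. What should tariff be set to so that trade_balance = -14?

tariff = -3

Substituting into the trade_balance equation gives trade_balance = -2*tariff - 20.
Solve -2*tariff - 20 = -14: tariff = (-14 + 20) / -2 = -3.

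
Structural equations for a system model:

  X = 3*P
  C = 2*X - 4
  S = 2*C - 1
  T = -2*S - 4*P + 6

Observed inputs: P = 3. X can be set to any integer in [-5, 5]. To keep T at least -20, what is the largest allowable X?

Intervening on X fixes its value directly, overriding its dependence on P.
Substituting into the S equation gives S = 4*X - 9.
So T = -8*X + 12.
Require -8*X + 12 ≥ -20, so X ≤ 4.
The largest integer in [-5, 5] satisfying this is 4.

X = 4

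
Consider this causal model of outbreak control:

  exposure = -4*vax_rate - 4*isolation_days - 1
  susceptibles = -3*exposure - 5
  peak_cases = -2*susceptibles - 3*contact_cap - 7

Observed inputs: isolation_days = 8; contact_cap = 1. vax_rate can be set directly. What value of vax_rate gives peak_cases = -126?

vax_rate = -3

Substituting into the exposure equation gives exposure = -4*vax_rate - 33.
susceptibles becomes 12*vax_rate + 94.
Substituting into the peak_cases equation gives peak_cases = -24*vax_rate - 198.
Solve -24*vax_rate - 198 = -126: vax_rate = (-126 + 198) / -24 = -3.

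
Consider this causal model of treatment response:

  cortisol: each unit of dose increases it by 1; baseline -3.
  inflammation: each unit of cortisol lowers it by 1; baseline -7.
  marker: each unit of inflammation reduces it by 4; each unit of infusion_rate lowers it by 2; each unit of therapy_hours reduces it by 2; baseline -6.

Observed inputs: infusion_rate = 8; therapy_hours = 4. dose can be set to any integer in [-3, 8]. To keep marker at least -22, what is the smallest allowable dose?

dose = -2

Substituting into the inflammation equation gives inflammation = -dose - 4.
marker becomes 4*dose - 14.
Require 4*dose - 14 ≥ -22, so dose ≥ -2.
The smallest integer in [-3, 8] satisfying this is -2.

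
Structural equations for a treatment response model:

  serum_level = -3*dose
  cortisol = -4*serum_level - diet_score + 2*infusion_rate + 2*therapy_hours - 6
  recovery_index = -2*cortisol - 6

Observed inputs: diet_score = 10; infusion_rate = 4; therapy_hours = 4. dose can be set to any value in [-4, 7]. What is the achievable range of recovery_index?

-174 to 90

Substituting into the cortisol equation gives cortisol = 12*dose.
Substituting into the recovery_index equation gives recovery_index = -24*dose - 6.
Linear in dose, so extremes are at the endpoints: dose = -4 gives recovery_index = 90; dose = 7 gives recovery_index = -174.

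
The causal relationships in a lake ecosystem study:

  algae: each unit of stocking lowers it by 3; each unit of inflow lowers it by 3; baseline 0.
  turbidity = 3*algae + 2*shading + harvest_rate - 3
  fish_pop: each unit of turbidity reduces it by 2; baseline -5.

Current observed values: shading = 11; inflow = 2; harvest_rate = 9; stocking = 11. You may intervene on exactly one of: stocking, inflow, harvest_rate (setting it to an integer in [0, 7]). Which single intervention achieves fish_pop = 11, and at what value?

set stocking = 2

Intervening on stocking: with other inputs at their observed values, fish_pop = 18*stocking - 25. Solving for 11 gives stocking = 2, within [0, 7].
Intervening on inflow: fish_pop = 18*inflow + 137. Reaching 11 requires inflow = -7, outside [0, 7].
Intervening on harvest_rate: fish_pop = -2*harvest_rate + 191. Reaching 11 requires harvest_rate = 90, outside [0, 7].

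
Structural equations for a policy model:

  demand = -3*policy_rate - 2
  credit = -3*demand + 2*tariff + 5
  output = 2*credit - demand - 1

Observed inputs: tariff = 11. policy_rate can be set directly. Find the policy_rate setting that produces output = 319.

Substituting into the credit equation gives credit = 9*policy_rate + 33.
So output = 21*policy_rate + 67.
Solve 21*policy_rate + 67 = 319: policy_rate = (319 - 67) / 21 = 12.

policy_rate = 12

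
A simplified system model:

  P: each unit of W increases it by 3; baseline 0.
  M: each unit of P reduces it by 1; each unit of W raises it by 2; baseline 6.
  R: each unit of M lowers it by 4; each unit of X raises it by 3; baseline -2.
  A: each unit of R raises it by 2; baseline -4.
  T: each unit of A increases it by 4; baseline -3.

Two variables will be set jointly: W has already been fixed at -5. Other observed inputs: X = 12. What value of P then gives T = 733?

P = 11

With W held at -5:
Intervening on P fixes its value directly, overriding its dependence on W.
Substituting into the M equation gives M = -P - 4.
So R = 4*P + 50.
This gives A = 8*P + 96.
T becomes 32*P + 381.
Solve 32*P + 381 = 733: P = (733 - 381) / 32 = 11.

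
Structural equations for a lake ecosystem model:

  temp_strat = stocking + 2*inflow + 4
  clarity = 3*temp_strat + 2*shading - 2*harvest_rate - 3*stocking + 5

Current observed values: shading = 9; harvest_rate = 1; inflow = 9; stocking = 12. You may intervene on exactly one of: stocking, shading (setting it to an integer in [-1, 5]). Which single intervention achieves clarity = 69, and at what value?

Intervening on stocking: the paths from stocking to clarity cancel (net effect zero), leaving clarity = 87; 69 is unreachable this way.
Intervening on shading: with other inputs at their observed values, clarity = 2*shading + 69. Solving for 69 gives shading = 0, within [-1, 5].

set shading = 0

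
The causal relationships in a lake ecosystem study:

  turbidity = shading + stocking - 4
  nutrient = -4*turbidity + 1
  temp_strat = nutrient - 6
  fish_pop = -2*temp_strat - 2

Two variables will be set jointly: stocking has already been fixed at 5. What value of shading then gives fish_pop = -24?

With stocking held at 5:
Substituting into the turbidity equation gives turbidity = shading + 1.
So nutrient = -4*shading - 3.
This gives temp_strat = -4*shading - 9.
Substituting into the fish_pop equation gives fish_pop = 8*shading + 16.
Solve 8*shading + 16 = -24: shading = (-24 - 16) / 8 = -5.

shading = -5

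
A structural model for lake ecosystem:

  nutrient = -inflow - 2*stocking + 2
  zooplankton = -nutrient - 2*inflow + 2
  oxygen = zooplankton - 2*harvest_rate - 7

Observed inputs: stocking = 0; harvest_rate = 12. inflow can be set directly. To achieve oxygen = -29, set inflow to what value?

inflow = -2

Substituting into the nutrient equation gives nutrient = -inflow + 2.
So zooplankton = -inflow.
oxygen becomes -inflow - 31.
Solve -inflow - 31 = -29: inflow = (-29 + 31) / -1 = -2.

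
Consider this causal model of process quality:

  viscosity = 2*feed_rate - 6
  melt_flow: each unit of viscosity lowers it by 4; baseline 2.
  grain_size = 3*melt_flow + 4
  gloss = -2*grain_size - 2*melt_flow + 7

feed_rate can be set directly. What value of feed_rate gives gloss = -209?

Substituting into the melt_flow equation gives melt_flow = -8*feed_rate + 26.
Substituting into the grain_size equation gives grain_size = -24*feed_rate + 82.
Substituting into the gloss equation gives gloss = 64*feed_rate - 209.
Solve 64*feed_rate - 209 = -209: feed_rate = (-209 + 209) / 64 = 0.

feed_rate = 0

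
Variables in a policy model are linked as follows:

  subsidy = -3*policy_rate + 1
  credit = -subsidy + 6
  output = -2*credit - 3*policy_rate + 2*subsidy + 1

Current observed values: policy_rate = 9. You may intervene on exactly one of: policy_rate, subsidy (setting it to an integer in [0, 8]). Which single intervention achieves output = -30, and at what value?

set subsidy = 2

Intervening on policy_rate: output = -15*policy_rate - 7. Reaching -30 requires policy_rate = 23/15, not an integer.
Intervening on subsidy: with other inputs at their observed values, output = 4*subsidy - 38. Solving for -30 gives subsidy = 2, within [0, 8].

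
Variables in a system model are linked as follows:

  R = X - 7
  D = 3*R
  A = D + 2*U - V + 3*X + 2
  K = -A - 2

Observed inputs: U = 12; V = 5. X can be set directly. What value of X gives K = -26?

X = 4

Substituting into the D equation gives D = 3*X - 21.
Substituting into the A equation gives A = 6*X.
This gives K = -6*X - 2.
Solve -6*X - 2 = -26: X = (-26 + 2) / -6 = 4.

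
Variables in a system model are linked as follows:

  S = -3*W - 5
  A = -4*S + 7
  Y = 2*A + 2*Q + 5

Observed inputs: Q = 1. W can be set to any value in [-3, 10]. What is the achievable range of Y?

-11 to 301

Substituting into the A equation gives A = 12*W + 27.
Substituting into the Y equation gives Y = 24*W + 61.
Linear in W, so extremes are at the endpoints: W = -3 gives Y = -11; W = 10 gives Y = 301.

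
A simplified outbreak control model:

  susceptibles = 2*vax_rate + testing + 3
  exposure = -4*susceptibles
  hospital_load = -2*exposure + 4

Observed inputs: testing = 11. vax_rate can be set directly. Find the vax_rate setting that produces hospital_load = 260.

vax_rate = 9

Substituting into the susceptibles equation gives susceptibles = 2*vax_rate + 14.
Substituting into the exposure equation gives exposure = -8*vax_rate - 56.
Substituting into the hospital_load equation gives hospital_load = 16*vax_rate + 116.
Solve 16*vax_rate + 116 = 260: vax_rate = (260 - 116) / 16 = 9.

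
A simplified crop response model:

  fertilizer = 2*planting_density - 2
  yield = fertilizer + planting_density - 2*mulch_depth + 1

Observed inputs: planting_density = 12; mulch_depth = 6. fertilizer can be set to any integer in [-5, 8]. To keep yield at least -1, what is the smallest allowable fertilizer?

fertilizer = -2

Intervening on fertilizer fixes its value directly, overriding its dependence on planting_density.
Substituting into the yield equation gives yield = fertilizer + 1.
Require fertilizer + 1 ≥ -1, so fertilizer ≥ -2.
The smallest integer in [-5, 8] satisfying this is -2.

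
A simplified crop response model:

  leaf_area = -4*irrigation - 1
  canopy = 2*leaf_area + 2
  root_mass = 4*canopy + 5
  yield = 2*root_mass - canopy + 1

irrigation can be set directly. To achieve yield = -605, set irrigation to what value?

irrigation = 11

Substituting into the canopy equation gives canopy = -8*irrigation.
Substituting into the root_mass equation gives root_mass = -32*irrigation + 5.
This gives yield = -56*irrigation + 11.
Solve -56*irrigation + 11 = -605: irrigation = (-605 - 11) / -56 = 11.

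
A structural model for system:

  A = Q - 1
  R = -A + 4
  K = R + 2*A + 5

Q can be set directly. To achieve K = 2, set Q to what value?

Substituting into the R equation gives R = -Q + 5.
So K = Q + 8.
Solve Q + 8 = 2: Q = (2 - 8) / 1 = -6.

Q = -6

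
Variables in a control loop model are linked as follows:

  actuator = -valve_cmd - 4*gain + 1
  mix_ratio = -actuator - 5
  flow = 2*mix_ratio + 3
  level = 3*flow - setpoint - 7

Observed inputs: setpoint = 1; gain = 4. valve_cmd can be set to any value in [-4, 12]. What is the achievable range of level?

37 to 133

Substituting into the actuator equation gives actuator = -valve_cmd - 15.
So mix_ratio = valve_cmd + 10.
Substituting into the flow equation gives flow = 2*valve_cmd + 23.
Substituting into the level equation gives level = 6*valve_cmd + 61.
Linear in valve_cmd, so extremes are at the endpoints: valve_cmd = -4 gives level = 37; valve_cmd = 12 gives level = 133.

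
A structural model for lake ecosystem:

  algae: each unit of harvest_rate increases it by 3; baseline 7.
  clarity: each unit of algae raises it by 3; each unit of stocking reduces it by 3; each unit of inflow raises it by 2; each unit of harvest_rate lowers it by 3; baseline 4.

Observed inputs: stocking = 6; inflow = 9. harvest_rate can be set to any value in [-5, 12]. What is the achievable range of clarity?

-5 to 97

Substituting into the clarity equation gives clarity = 6*harvest_rate + 25.
Linear in harvest_rate, so extremes are at the endpoints: harvest_rate = -5 gives clarity = -5; harvest_rate = 12 gives clarity = 97.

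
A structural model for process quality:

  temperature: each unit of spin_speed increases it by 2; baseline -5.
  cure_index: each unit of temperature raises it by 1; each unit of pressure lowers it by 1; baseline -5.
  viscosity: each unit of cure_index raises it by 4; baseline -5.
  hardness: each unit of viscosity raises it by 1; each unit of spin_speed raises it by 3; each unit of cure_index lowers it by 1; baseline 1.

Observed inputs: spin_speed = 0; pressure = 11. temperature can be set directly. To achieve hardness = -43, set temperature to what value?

Intervening on temperature fixes its value directly, overriding its dependence on spin_speed.
Substituting into the cure_index equation gives cure_index = temperature - 16.
Substituting into the viscosity equation gives viscosity = 4*temperature - 69.
Substituting into the hardness equation gives hardness = 3*temperature - 52.
Solve 3*temperature - 52 = -43: temperature = (-43 + 52) / 3 = 3.

temperature = 3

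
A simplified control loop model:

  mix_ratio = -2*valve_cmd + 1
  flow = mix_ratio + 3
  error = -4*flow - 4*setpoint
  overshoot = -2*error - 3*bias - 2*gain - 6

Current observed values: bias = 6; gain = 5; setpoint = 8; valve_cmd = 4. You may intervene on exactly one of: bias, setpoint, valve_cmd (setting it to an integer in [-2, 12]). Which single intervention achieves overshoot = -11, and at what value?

set bias = 9

Intervening on bias: with other inputs at their observed values, overshoot = -3*bias + 16. Solving for -11 gives bias = 9, within [-2, 12].
Intervening on setpoint: overshoot = 8*setpoint - 66. Reaching -11 requires setpoint = 55/8, not an integer.
Intervening on valve_cmd: overshoot = -16*valve_cmd + 62. Reaching -11 requires valve_cmd = 73/16, not an integer.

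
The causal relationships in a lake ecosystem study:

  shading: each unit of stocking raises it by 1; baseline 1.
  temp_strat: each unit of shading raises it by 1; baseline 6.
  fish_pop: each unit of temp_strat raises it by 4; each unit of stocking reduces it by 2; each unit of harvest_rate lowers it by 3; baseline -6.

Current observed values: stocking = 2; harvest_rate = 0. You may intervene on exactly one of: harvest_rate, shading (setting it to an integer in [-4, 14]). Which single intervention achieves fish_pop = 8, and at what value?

Intervening on harvest_rate: with other inputs at their observed values, fish_pop = -3*harvest_rate + 26. Solving for 8 gives harvest_rate = 6, within [-4, 14].
Intervening on shading: fish_pop = 4*shading + 14. Reaching 8 requires shading = -3/2, not an integer.

set harvest_rate = 6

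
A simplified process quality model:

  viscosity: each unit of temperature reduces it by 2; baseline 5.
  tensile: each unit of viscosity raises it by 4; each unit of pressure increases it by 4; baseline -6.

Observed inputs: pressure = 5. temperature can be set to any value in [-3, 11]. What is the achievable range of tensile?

Substituting into the tensile equation gives tensile = -8*temperature + 34.
Linear in temperature, so extremes are at the endpoints: temperature = -3 gives tensile = 58; temperature = 11 gives tensile = -54.

-54 to 58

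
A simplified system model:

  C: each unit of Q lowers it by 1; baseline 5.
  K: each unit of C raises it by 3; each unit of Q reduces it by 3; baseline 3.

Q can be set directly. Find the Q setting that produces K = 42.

Q = -4

Substituting into the K equation gives K = -6*Q + 18.
Solve -6*Q + 18 = 42: Q = (42 - 18) / -6 = -4.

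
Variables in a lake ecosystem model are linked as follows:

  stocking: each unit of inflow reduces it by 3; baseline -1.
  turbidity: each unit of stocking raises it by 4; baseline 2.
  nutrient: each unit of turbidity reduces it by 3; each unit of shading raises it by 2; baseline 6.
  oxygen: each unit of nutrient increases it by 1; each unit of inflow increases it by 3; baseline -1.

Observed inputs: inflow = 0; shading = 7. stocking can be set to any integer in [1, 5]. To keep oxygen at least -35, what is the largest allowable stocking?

stocking = 4

Intervening on stocking fixes its value directly, overriding its dependence on inflow.
Substituting into the nutrient equation gives nutrient = -12*stocking + 14.
So oxygen = -12*stocking + 13.
Require -12*stocking + 13 ≥ -35, so stocking ≤ 4.
The largest integer in [1, 5] satisfying this is 4.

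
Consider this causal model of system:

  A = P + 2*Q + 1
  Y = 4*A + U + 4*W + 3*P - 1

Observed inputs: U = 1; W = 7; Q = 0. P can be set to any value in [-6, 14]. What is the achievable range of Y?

Substituting into the A equation gives A = P + 1.
This gives Y = 7*P + 32.
Linear in P, so extremes are at the endpoints: P = -6 gives Y = -10; P = 14 gives Y = 130.

-10 to 130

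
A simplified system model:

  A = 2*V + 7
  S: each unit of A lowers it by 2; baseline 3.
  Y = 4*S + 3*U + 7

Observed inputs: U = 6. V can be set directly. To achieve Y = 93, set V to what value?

Substituting into the S equation gives S = -4*V - 11.
Substituting into the Y equation gives Y = -16*V - 19.
Solve -16*V - 19 = 93: V = (93 + 19) / -16 = -7.

V = -7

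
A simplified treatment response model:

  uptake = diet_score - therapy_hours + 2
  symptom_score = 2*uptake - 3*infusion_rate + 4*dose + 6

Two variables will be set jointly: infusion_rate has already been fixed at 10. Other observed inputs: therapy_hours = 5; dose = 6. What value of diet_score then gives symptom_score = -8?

diet_score = -1

With infusion_rate held at 10:
Substituting into the uptake equation gives uptake = diet_score - 3.
This gives symptom_score = 2*diet_score - 6.
Solve 2*diet_score - 6 = -8: diet_score = (-8 + 6) / 2 = -1.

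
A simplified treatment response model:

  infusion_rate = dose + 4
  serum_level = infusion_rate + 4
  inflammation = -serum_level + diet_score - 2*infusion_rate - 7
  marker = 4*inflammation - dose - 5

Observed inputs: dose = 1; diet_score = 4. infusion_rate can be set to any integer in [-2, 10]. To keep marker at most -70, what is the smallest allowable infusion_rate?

Intervening on infusion_rate fixes its value directly, overriding its dependence on dose.
Substituting into the inflammation equation gives inflammation = -3*infusion_rate - 7.
This gives marker = -12*infusion_rate - 34.
Require -12*infusion_rate - 34 ≤ -70, so infusion_rate ≥ 3.
The smallest integer in [-2, 10] satisfying this is 3.

infusion_rate = 3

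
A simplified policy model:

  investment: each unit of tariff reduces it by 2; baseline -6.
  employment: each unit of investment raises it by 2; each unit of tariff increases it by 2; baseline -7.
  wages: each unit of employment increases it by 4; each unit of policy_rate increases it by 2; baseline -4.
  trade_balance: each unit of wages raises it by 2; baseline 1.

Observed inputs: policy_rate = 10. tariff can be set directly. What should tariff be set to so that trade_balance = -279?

Substituting into the employment equation gives employment = -2*tariff - 19.
wages becomes -8*tariff - 60.
So trade_balance = -16*tariff - 119.
Solve -16*tariff - 119 = -279: tariff = (-279 + 119) / -16 = 10.

tariff = 10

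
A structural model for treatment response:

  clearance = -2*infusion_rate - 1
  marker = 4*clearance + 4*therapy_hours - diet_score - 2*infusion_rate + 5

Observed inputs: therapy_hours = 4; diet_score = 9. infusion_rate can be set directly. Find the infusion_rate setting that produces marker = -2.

Substituting into the marker equation gives marker = -10*infusion_rate + 8.
Solve -10*infusion_rate + 8 = -2: infusion_rate = (-2 - 8) / -10 = 1.

infusion_rate = 1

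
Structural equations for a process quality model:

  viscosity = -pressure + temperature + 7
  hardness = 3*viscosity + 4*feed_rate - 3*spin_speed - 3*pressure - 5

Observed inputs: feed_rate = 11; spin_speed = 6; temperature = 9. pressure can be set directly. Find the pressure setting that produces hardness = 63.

pressure = 1

Substituting into the viscosity equation gives viscosity = -pressure + 16.
This gives hardness = -6*pressure + 69.
Solve -6*pressure + 69 = 63: pressure = (63 - 69) / -6 = 1.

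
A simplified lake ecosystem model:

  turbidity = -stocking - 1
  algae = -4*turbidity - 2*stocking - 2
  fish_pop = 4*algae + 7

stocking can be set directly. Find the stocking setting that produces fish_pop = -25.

Substituting into the algae equation gives algae = 2*stocking + 2.
Substituting into the fish_pop equation gives fish_pop = 8*stocking + 15.
Solve 8*stocking + 15 = -25: stocking = (-25 - 15) / 8 = -5.

stocking = -5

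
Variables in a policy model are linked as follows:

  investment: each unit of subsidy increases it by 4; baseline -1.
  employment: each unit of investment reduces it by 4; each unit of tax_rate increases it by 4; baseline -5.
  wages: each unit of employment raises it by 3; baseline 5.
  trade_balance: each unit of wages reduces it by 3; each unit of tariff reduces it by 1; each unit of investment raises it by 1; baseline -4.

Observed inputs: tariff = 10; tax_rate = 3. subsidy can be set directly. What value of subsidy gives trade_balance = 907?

subsidy = 7

Substituting into the employment equation gives employment = -16*subsidy + 11.
Substituting into the wages equation gives wages = -48*subsidy + 38.
This gives trade_balance = 148*subsidy - 129.
Solve 148*subsidy - 129 = 907: subsidy = (907 + 129) / 148 = 7.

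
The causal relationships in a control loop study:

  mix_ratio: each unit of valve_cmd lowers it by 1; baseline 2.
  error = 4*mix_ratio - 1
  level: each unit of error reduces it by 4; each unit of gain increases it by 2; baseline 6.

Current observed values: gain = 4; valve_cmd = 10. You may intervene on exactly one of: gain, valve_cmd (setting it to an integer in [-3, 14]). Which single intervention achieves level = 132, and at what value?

Intervening on gain: with other inputs at their observed values, level = 2*gain + 138. Solving for 132 gives gain = -3, within [-3, 14].
Intervening on valve_cmd: level = 16*valve_cmd - 14. Reaching 132 requires valve_cmd = 73/8, not an integer.

set gain = -3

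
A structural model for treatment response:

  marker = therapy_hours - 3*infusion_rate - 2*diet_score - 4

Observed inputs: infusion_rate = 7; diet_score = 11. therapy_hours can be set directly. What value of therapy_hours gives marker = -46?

therapy_hours = 1

Substituting into the marker equation gives marker = therapy_hours - 47.
Solve therapy_hours - 47 = -46: therapy_hours = (-46 + 47) / 1 = 1.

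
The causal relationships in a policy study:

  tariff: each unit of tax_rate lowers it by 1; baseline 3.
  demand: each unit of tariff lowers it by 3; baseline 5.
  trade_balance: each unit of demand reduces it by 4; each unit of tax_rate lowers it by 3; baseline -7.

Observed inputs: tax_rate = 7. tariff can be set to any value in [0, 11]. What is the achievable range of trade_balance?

Intervening on tariff fixes its value directly, overriding its dependence on tax_rate.
Substituting into the trade_balance equation gives trade_balance = 12*tariff - 48.
Linear in tariff, so extremes are at the endpoints: tariff = 0 gives trade_balance = -48; tariff = 11 gives trade_balance = 84.

-48 to 84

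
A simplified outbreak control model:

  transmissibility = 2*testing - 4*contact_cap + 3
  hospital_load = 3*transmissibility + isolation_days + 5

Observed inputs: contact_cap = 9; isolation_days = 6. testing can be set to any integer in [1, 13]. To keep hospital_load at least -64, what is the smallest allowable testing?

Substituting into the transmissibility equation gives transmissibility = 2*testing - 33.
Substituting into the hospital_load equation gives hospital_load = 6*testing - 88.
Require 6*testing - 88 ≥ -64, so testing ≥ 4.
The smallest integer in [1, 13] satisfying this is 4.

testing = 4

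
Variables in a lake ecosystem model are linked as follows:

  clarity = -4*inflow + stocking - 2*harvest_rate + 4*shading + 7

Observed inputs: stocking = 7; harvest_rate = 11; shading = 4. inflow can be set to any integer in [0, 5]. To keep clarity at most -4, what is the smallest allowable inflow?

Substituting into the clarity equation gives clarity = -4*inflow + 8.
Require -4*inflow + 8 ≤ -4, so inflow ≥ 3.
The smallest integer in [0, 5] satisfying this is 3.

inflow = 3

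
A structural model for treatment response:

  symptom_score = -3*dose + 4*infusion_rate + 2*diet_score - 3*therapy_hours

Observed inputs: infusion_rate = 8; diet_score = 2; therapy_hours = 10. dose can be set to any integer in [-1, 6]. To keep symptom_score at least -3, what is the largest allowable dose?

dose = 3

Substituting into the symptom_score equation gives symptom_score = -3*dose + 6.
Require -3*dose + 6 ≥ -3, so dose ≤ 3.
The largest integer in [-1, 6] satisfying this is 3.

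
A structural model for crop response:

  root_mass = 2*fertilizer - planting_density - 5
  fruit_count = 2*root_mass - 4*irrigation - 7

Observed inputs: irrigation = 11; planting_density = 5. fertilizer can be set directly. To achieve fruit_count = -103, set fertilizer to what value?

fertilizer = -8

Substituting into the root_mass equation gives root_mass = 2*fertilizer - 10.
Substituting into the fruit_count equation gives fruit_count = 4*fertilizer - 71.
Solve 4*fertilizer - 71 = -103: fertilizer = (-103 + 71) / 4 = -8.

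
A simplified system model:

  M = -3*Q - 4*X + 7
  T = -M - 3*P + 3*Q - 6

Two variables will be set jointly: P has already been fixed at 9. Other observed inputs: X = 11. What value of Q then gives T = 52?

With P held at 9:
Substituting into the M equation gives M = -3*Q - 37.
So T = 6*Q + 4.
Solve 6*Q + 4 = 52: Q = (52 - 4) / 6 = 8.

Q = 8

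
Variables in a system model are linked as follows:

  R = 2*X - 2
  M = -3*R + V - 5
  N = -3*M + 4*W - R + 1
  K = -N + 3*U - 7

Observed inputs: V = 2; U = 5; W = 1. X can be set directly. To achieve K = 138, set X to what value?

Substituting into the M equation gives M = -6*X + 3.
Substituting into the N equation gives N = 16*X - 2.
So K = -16*X + 10.
Solve -16*X + 10 = 138: X = (138 - 10) / -16 = -8.

X = -8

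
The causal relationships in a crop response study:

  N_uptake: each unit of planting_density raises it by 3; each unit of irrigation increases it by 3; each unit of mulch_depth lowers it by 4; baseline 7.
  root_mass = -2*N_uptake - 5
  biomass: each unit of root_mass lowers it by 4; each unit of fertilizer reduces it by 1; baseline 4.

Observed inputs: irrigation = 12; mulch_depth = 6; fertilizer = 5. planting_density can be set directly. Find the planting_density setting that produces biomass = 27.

Substituting into the N_uptake equation gives N_uptake = 3*planting_density + 19.
Substituting into the root_mass equation gives root_mass = -6*planting_density - 43.
So biomass = 24*planting_density + 171.
Solve 24*planting_density + 171 = 27: planting_density = (27 - 171) / 24 = -6.

planting_density = -6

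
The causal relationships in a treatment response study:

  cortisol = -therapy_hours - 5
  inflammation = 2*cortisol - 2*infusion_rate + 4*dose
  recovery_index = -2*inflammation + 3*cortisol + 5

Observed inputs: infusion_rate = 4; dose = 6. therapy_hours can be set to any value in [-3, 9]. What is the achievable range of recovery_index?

Substituting into the inflammation equation gives inflammation = -2*therapy_hours + 6.
Substituting into the recovery_index equation gives recovery_index = therapy_hours - 22.
Linear in therapy_hours, so extremes are at the endpoints: therapy_hours = -3 gives recovery_index = -25; therapy_hours = 9 gives recovery_index = -13.

-25 to -13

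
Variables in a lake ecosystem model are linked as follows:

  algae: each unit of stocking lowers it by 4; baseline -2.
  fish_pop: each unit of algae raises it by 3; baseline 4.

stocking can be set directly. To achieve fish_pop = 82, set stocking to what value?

Substituting into the fish_pop equation gives fish_pop = -12*stocking - 2.
Solve -12*stocking - 2 = 82: stocking = (82 + 2) / -12 = -7.

stocking = -7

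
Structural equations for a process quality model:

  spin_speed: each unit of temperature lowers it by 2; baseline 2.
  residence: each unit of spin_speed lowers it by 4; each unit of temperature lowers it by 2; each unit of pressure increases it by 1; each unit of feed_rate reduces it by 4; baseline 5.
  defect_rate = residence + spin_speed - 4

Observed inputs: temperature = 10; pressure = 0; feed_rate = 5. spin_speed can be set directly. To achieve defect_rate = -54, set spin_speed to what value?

Intervening on spin_speed fixes its value directly, overriding its dependence on temperature.
Substituting into the residence equation gives residence = -4*spin_speed - 35.
Substituting into the defect_rate equation gives defect_rate = -3*spin_speed - 39.
Solve -3*spin_speed - 39 = -54: spin_speed = (-54 + 39) / -3 = 5.

spin_speed = 5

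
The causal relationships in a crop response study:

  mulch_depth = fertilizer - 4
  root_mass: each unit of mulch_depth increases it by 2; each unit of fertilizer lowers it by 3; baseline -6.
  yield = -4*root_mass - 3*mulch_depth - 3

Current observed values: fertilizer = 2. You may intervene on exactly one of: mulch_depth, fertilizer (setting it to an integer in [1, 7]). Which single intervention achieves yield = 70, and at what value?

set fertilizer = 5

Intervening on mulch_depth: yield = -11*mulch_depth + 45. Reaching 70 requires mulch_depth = -25/11, not an integer.
Intervening on fertilizer: with other inputs at their observed values, yield = fertilizer + 65. Solving for 70 gives fertilizer = 5, within [1, 7].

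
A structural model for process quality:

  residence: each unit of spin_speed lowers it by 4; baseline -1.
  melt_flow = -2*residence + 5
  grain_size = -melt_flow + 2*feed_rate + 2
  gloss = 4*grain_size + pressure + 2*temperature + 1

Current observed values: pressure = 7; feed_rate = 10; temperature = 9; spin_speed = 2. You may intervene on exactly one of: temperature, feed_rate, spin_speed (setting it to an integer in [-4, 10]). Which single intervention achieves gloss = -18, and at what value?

Intervening on temperature: gloss = 2*temperature + 4. Reaching -18 requires temperature = -11, outside [-4, 10].
Intervening on feed_rate: with other inputs at their observed values, gloss = 8*feed_rate - 58. Solving for -18 gives feed_rate = 5, within [-4, 10].
Intervening on spin_speed: gloss = -32*spin_speed + 86. Reaching -18 requires spin_speed = 13/4, not an integer.

set feed_rate = 5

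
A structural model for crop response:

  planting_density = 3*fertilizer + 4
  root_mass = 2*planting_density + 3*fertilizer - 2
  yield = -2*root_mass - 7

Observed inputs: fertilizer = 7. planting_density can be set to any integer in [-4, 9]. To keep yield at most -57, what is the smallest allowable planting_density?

Intervening on planting_density fixes its value directly, overriding its dependence on fertilizer.
Substituting into the root_mass equation gives root_mass = 2*planting_density + 19.
This gives yield = -4*planting_density - 45.
Require -4*planting_density - 45 ≤ -57, so planting_density ≥ 3.
The smallest integer in [-4, 9] satisfying this is 3.

planting_density = 3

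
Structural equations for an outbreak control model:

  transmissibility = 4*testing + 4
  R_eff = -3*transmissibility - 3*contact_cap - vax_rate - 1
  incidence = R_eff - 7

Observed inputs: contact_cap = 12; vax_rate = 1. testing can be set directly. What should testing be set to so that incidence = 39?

testing = -8

Substituting into the R_eff equation gives R_eff = -12*testing - 50.
So incidence = -12*testing - 57.
Solve -12*testing - 57 = 39: testing = (39 + 57) / -12 = -8.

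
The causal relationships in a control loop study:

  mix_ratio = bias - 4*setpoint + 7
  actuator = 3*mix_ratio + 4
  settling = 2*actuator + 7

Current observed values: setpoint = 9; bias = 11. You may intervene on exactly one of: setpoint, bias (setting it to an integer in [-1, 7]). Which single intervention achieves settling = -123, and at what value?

Intervening on setpoint: settling = -24*setpoint + 123. Reaching -123 requires setpoint = 41/4, not an integer.
Intervening on bias: with other inputs at their observed values, settling = 6*bias - 159. Solving for -123 gives bias = 6, within [-1, 7].

set bias = 6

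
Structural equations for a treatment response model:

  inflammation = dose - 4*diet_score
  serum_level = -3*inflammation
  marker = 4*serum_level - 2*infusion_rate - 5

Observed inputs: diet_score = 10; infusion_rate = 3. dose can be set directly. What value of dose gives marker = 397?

Substituting into the inflammation equation gives inflammation = dose - 40.
serum_level becomes -3*dose + 120.
Substituting into the marker equation gives marker = -12*dose + 469.
Solve -12*dose + 469 = 397: dose = (397 - 469) / -12 = 6.

dose = 6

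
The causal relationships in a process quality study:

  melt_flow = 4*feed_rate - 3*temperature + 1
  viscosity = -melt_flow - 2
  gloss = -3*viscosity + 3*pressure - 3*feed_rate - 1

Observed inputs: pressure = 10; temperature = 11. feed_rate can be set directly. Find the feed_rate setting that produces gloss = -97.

feed_rate = -4

Substituting into the melt_flow equation gives melt_flow = 4*feed_rate - 32.
So viscosity = -4*feed_rate + 30.
Substituting into the gloss equation gives gloss = 9*feed_rate - 61.
Solve 9*feed_rate - 61 = -97: feed_rate = (-97 + 61) / 9 = -4.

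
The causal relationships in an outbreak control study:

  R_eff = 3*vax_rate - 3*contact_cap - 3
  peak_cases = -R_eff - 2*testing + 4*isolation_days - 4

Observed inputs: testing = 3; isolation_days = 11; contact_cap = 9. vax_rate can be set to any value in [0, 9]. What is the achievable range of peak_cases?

37 to 64

Substituting into the R_eff equation gives R_eff = 3*vax_rate - 30.
So peak_cases = -3*vax_rate + 64.
Linear in vax_rate, so extremes are at the endpoints: vax_rate = 0 gives peak_cases = 64; vax_rate = 9 gives peak_cases = 37.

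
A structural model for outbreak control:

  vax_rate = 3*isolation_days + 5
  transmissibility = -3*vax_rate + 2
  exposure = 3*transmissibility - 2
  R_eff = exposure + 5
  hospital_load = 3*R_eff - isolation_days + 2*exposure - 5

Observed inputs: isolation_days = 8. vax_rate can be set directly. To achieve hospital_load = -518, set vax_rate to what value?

vax_rate = 12

Intervening on vax_rate fixes its value directly, overriding its dependence on isolation_days.
Substituting into the exposure equation gives exposure = -9*vax_rate + 4.
This gives R_eff = -9*vax_rate + 9.
hospital_load becomes -45*vax_rate + 22.
Solve -45*vax_rate + 22 = -518: vax_rate = (-518 - 22) / -45 = 12.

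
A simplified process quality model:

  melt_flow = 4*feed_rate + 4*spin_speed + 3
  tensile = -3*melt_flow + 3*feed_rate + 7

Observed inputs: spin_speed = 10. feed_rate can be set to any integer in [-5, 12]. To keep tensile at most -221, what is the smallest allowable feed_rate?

Substituting into the melt_flow equation gives melt_flow = 4*feed_rate + 43.
Substituting into the tensile equation gives tensile = -9*feed_rate - 122.
Require -9*feed_rate - 122 ≤ -221, so feed_rate ≥ 11.
The smallest integer in [-5, 12] satisfying this is 11.

feed_rate = 11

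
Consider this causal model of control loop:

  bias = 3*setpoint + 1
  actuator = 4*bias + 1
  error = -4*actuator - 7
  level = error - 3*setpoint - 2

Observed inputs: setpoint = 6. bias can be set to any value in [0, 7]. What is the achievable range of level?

-143 to -31

Intervening on bias fixes its value directly, overriding its dependence on setpoint.
Substituting into the error equation gives error = -16*bias - 11.
Substituting into the level equation gives level = -16*bias - 31.
Linear in bias, so extremes are at the endpoints: bias = 0 gives level = -31; bias = 7 gives level = -143.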